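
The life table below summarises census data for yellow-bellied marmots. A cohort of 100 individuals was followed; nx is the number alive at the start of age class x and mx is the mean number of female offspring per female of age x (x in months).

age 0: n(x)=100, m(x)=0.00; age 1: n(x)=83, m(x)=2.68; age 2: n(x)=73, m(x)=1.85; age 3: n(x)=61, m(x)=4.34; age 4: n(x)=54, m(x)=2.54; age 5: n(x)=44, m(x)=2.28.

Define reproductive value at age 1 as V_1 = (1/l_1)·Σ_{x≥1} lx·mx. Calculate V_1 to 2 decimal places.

lx = nx/n0 = nx/100: 1, 0.83, 0.73, 0.61, 0.54, 0.44
lx·mx for x ≥ 1: 2.2244, 1.3505, 2.6474, 1.3716, 1.0032 → sum = 8.5971
V_1 = 8.5971 / l_1 = 8.5971 / 0.83 = 10.357952… → 10.36

10.36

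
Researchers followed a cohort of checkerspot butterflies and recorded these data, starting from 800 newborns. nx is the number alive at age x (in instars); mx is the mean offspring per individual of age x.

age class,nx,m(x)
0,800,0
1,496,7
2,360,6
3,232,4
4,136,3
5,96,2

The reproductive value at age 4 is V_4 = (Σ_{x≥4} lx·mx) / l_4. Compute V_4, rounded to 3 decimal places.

4.412

lx = nx/n0 = nx/800: 1, 0.62, 0.45, 0.29, 0.17, 0.12
lx·mx for x ≥ 4: 0.51, 0.24 → sum = 0.75
V_4 = 0.75 / l_4 = 0.75 / 0.17 = 4.411765… → 4.412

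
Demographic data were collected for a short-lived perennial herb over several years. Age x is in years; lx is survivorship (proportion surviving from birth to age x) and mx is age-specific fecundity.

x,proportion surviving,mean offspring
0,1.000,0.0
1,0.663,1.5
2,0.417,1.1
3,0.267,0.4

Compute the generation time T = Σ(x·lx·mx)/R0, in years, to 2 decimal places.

lx·mx: 0, 0.9945, 0.4587, 0.1068 → R0 = 1.56
x·lx·mx: 0, 0.9945, 0.9174, 0.3204 → Σ = 2.2323
T = 2.2323 / 1.56 = 1.430962… → 1.43

1.43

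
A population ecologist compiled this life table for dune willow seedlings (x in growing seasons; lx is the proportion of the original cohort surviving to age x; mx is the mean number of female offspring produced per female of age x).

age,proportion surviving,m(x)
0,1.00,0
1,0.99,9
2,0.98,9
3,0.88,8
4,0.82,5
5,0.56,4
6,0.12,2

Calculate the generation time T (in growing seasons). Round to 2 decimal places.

lx·mx: 0, 8.91, 8.82, 7.04, 4.1, 2.24, 0.24 → R0 = 31.35
x·lx·mx: 0, 8.91, 17.64, 21.12, 16.4, 11.2, 1.44 → Σ = 76.71
T = 76.71 / 31.35 = 2.44689… → 2.45

2.45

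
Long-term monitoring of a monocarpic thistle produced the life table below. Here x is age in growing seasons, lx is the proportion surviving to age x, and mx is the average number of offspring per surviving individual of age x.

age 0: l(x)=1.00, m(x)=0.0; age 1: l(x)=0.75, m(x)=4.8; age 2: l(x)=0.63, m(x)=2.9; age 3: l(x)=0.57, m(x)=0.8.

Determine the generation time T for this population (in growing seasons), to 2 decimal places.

1.47

lx·mx: 0, 3.6, 1.827, 0.456 → R0 = 5.883
x·lx·mx: 0, 3.6, 3.654, 1.368 → Σ = 8.622
T = 8.622 / 5.883 = 1.465579… → 1.47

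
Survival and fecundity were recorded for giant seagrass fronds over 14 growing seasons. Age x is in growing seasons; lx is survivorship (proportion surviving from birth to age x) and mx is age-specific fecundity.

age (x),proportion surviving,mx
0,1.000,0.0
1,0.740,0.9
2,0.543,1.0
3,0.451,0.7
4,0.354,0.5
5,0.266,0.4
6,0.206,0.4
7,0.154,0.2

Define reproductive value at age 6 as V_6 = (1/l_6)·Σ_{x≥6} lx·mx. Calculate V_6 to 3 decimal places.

lx·mx for x ≥ 6: 0.0824, 0.0308 → sum = 0.1132
V_6 = 0.1132 / l_6 = 0.1132 / 0.206 = 0.549515… → 0.550

0.550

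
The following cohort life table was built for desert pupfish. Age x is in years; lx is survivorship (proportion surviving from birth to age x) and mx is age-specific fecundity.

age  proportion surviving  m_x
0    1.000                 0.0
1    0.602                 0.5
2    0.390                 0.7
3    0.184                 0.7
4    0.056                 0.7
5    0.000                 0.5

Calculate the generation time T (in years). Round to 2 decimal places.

1.87

lx·mx: 0, 0.301, 0.273, 0.1288, 0.0392, 0 → R0 = 0.742
x·lx·mx: 0, 0.301, 0.546, 0.3864, 0.1568, 0 → Σ = 1.3902
T = 1.3902 / 0.742 = 1.873585… → 1.87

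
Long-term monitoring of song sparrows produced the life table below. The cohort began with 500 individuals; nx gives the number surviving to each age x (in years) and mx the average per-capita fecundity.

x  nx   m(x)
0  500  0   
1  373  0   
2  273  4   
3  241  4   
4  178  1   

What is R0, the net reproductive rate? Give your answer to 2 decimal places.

4.47

lx = nx/n0 = nx/500: 1, 0.746, 0.546, 0.482, 0.356
lx·mx by age: 0, 0, 2.184, 1.928, 0.356
R0 = Σ lx·mx = 4.468 → 4.47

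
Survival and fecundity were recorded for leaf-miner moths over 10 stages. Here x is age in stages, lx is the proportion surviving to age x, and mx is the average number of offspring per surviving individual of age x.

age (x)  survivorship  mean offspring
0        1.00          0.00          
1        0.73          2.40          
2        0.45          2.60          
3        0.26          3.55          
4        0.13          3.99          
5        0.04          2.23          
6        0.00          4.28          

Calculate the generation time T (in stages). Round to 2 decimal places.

lx·mx: 0, 1.752, 1.17, 0.923, 0.5187, 0.0892, 0 → R0 = 4.4529
x·lx·mx: 0, 1.752, 2.34, 2.769, 2.0748, 0.446, 0 → Σ = 9.3818
T = 9.3818 / 4.4529 = 2.106897… → 2.11

2.11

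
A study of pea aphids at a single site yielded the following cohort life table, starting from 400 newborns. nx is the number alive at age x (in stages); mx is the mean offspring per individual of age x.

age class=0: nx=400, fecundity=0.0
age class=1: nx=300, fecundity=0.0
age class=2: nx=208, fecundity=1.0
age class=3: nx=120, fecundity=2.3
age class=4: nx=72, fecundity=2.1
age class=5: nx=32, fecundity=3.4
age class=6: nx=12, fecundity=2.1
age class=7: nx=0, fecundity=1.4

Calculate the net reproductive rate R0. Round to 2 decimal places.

1.92

lx = nx/n0 = nx/400: 1, 0.75, 0.52, 0.3, 0.18, 0.08, 0.03, 0
lx·mx by age: 0, 0, 0.52, 0.69, 0.378, 0.272, 0.063, 0
R0 = Σ lx·mx = 1.923 → 1.92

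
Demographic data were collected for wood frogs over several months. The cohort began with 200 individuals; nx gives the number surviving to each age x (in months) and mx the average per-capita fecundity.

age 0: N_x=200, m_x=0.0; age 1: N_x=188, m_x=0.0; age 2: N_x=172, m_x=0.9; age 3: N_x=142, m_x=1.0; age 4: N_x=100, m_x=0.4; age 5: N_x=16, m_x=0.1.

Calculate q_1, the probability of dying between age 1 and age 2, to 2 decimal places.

lx = nx/n0 = nx/200: 1, 0.94, 0.86, 0.71, 0.5, 0.08
q_1 = (l_1 − l_2) / l_1 = (0.94 − 0.86) / 0.94
     = 0.08 / 0.94 = 0.085106… → 0.09

0.09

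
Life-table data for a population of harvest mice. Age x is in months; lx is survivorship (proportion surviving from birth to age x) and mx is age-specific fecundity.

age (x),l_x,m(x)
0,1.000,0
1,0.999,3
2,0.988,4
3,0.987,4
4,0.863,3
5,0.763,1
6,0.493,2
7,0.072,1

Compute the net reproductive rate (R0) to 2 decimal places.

lx·mx by age: 0, 2.997, 3.952, 3.948, 2.589, 0.763, 0.986, 0.072
R0 = Σ lx·mx = 15.307 → 15.31

15.31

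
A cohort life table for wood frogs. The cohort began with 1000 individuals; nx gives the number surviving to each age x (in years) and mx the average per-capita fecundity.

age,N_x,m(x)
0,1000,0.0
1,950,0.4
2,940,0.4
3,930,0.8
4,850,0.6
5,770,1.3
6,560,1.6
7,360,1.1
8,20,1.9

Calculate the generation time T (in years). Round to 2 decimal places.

4.34

lx = nx/n0 = nx/1000: 1, 0.95, 0.94, 0.93, 0.85, 0.77, 0.56, 0.36, 0.02
lx·mx: 0, 0.38, 0.376, 0.744, 0.51, 1.001, 0.896, 0.396, 0.038 → R0 = 4.341
x·lx·mx: 0, 0.38, 0.752, 2.232, 2.04, 5.005, 5.376, 2.772, 0.304 → Σ = 18.861
T = 18.861 / 4.341 = 4.344851… → 4.34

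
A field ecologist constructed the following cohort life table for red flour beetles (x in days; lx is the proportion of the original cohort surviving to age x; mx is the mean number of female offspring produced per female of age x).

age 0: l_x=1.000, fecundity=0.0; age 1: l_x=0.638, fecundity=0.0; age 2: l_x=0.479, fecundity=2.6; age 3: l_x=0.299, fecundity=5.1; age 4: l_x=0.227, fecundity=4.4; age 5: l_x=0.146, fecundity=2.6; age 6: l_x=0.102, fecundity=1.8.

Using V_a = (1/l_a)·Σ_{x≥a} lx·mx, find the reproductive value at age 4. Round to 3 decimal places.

6.881

lx·mx for x ≥ 4: 0.9988, 0.3796, 0.1836 → sum = 1.562
V_4 = 1.562 / l_4 = 1.562 / 0.227 = 6.881057… → 6.881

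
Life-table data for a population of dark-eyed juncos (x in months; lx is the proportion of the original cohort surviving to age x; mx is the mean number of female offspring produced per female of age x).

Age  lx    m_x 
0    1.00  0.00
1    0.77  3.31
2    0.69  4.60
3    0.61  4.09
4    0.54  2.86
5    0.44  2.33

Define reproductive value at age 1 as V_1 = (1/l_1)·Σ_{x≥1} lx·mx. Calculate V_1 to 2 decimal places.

lx·mx for x ≥ 1: 2.5487, 3.174, 2.4949, 1.5444, 1.0252 → sum = 10.7872
V_1 = 10.7872 / l_1 = 10.7872 / 0.77 = 14.009351… → 14.01

14.01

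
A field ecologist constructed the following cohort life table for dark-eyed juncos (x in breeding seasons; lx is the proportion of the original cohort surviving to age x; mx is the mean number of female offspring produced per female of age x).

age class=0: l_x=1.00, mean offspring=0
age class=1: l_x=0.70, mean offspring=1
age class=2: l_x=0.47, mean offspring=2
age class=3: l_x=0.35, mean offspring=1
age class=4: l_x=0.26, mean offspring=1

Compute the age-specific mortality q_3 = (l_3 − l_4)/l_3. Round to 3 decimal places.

q_3 = (l_3 − l_4) / l_3 = (0.35 − 0.26) / 0.35
     = 0.09 / 0.35 = 0.257143… → 0.257

0.257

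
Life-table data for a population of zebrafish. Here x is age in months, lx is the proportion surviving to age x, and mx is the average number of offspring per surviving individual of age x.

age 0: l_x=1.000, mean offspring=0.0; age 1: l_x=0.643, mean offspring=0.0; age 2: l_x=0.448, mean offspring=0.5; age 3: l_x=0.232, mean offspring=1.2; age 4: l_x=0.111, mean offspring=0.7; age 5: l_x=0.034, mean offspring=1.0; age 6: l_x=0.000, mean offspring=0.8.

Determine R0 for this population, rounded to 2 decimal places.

0.61

lx·mx by age: 0, 0, 0.224, 0.2784, 0.0777, 0.034, 0
R0 = Σ lx·mx = 0.6141 → 0.61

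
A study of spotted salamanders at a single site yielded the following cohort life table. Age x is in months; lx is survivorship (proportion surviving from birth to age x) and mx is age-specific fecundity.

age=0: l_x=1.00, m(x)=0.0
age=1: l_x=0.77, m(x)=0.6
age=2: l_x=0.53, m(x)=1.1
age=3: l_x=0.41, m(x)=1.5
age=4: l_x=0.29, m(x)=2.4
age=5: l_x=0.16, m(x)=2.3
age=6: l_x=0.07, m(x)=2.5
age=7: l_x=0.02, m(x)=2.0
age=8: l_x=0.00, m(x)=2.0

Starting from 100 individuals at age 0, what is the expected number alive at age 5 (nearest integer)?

16

Expected survivors = N0 · l_5 = 100 × 0.16 = 16 → 16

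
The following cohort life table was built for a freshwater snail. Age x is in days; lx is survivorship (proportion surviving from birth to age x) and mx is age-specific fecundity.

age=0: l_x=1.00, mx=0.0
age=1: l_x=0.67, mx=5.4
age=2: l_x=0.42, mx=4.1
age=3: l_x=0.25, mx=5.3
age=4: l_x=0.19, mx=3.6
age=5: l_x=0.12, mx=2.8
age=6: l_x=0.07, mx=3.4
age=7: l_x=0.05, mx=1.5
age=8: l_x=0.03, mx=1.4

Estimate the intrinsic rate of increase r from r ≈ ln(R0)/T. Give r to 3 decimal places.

0.945

R0 = Σ lx·mx = 0 + 3.618 + 1.722 + 1.325 + 0.684 + 0.336 + 0.238 + 0.075 + 0.042 = 8.04
Σ x·lx·mx = 17.742; T = 17.742/8.04 = 2.20672…
r ≈ ln(R0)/T = ln(8.04)/2.20672… = 0.94458… → 0.945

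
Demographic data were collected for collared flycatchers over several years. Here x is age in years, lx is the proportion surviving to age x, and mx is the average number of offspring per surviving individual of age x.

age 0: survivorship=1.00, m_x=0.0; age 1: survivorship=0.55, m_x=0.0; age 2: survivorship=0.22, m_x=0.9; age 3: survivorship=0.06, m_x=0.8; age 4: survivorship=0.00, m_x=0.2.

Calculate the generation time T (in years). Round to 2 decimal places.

2.20

lx·mx: 0, 0, 0.198, 0.048, 0 → R0 = 0.246
x·lx·mx: 0, 0, 0.396, 0.144, 0 → Σ = 0.54
T = 0.54 / 0.246 = 2.195122… → 2.20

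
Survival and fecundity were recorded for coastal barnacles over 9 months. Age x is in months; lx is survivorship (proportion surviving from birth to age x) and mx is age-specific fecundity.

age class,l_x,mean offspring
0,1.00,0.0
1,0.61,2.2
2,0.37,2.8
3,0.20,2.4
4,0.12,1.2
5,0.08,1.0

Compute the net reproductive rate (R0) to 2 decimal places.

3.08

lx·mx by age: 0, 1.342, 1.036, 0.48, 0.144, 0.08
R0 = Σ lx·mx = 3.082 → 3.08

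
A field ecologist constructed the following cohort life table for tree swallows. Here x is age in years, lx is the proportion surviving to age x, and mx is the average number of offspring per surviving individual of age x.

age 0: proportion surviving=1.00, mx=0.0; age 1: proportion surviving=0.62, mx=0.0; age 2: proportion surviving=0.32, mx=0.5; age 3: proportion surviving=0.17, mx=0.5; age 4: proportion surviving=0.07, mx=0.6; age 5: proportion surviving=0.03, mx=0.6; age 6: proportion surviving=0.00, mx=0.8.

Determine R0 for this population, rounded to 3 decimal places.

lx·mx by age: 0, 0, 0.16, 0.085, 0.042, 0.018, 0
R0 = Σ lx·mx = 0.305 → 0.305

0.305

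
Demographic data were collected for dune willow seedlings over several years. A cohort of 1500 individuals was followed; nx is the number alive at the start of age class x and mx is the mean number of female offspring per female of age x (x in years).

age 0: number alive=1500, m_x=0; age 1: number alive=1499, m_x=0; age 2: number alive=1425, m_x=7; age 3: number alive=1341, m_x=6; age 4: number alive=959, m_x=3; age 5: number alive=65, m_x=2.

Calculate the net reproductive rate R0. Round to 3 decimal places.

14.019

lx = nx/n0 = nx/1500: 1, 0.99933…, 0.95, 0.894, 0.63933…, 0.04333…
lx·mx by age: 0, 0, 6.65, 5.364, 1.918…, 0.086667…
R0 = Σ lx·mx = 14.018667… → 14.019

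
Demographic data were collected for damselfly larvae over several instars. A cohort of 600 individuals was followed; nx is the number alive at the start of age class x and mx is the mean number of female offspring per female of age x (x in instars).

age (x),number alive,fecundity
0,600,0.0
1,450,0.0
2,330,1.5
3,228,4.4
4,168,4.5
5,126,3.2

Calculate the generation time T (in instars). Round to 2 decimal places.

3.40

lx = nx/n0 = nx/600: 1, 0.75, 0.55, 0.38, 0.28, 0.21
lx·mx: 0, 0, 0.825, 1.672, 1.26, 0.672 → R0 = 4.429
x·lx·mx: 0, 0, 1.65, 5.016, 5.04, 3.36 → Σ = 15.066
T = 15.066 / 4.429 = 3.401671… → 3.40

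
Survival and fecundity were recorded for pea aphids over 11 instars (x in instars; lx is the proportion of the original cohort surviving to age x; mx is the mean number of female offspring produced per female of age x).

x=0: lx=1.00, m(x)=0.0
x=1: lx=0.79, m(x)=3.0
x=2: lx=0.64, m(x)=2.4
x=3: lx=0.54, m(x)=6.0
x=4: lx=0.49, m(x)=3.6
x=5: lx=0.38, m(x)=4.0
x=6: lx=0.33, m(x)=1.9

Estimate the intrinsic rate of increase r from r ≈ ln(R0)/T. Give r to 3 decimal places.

R0 = Σ lx·mx = 0 + 2.37 + 1.536 + 3.24 + 1.764 + 1.52 + 0.627 = 11.057
Σ x·lx·mx = 33.58; T = 33.58/11.057 = 3.03699…
r ≈ ln(R0)/T = ln(11.057)/3.03699… = 0.79126… → 0.791

0.791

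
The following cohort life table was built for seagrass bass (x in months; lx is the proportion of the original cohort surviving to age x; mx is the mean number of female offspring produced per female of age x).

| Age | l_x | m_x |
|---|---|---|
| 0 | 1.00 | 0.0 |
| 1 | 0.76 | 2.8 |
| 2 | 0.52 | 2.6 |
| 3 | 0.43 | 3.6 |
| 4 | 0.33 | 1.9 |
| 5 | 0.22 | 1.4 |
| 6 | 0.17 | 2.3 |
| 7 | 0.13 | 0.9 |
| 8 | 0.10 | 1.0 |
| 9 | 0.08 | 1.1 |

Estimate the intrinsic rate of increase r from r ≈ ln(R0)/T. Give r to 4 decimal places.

0.6906

R0 = Σ lx·mx = 0 + 2.128 + 1.352 + 1.548 + 0.627 + 0.308 + 0.391 + 0.117 + 0.1 + 0.088 = 6.659
Σ x·lx·mx = 18.281; T = 18.281/6.659 = 2.74531…
r ≈ ln(R0)/T = ln(6.659)/2.74531… = 0.690622… → 0.6906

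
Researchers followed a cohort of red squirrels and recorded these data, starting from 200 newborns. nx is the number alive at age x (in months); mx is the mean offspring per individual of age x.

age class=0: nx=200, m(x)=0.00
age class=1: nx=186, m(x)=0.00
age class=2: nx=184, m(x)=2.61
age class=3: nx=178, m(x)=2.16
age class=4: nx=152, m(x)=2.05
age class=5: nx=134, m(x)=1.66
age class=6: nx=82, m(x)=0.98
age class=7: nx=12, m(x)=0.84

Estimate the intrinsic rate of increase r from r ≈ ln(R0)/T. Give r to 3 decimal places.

0.595

lx = nx/n0 = nx/200: 1, 0.93, 0.92, 0.89, 0.76, 0.67, 0.41, 0.06
R0 = Σ lx·mx = 0 + 0 + 2.4012 + 1.9224 + 1.558 + 1.1122 + 0.4018 + 0.0504 = 7.446
Σ x·lx·mx = 25.1262; T = 25.1262/7.446 = 3.37446…
r ≈ ln(R0)/T = ln(7.446)/3.37446… = 0.59496… → 0.595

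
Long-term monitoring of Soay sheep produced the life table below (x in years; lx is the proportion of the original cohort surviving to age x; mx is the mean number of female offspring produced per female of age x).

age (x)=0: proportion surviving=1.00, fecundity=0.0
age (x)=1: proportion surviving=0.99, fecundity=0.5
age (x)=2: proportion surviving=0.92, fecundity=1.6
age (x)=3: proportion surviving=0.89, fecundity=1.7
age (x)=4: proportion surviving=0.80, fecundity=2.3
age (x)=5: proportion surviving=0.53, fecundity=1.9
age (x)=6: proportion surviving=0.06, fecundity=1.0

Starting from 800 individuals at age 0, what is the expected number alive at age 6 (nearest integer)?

48

Expected survivors = N0 · l_6 = 800 × 0.06 = 48 → 48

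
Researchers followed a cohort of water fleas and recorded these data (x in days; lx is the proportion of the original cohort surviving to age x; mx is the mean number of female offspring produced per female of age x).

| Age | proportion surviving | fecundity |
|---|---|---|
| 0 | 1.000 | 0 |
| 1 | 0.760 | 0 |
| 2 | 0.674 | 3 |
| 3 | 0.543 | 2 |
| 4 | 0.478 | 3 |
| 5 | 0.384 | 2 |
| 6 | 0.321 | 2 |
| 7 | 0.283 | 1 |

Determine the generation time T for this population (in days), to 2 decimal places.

3.64

lx·mx: 0, 0, 2.022, 1.086, 1.434, 0.768, 0.642, 0.283 → R0 = 6.235
x·lx·mx: 0, 0, 4.044, 3.258, 5.736, 3.84, 3.852, 1.981 → Σ = 22.711
T = 22.711 / 6.235 = 3.642502… → 3.64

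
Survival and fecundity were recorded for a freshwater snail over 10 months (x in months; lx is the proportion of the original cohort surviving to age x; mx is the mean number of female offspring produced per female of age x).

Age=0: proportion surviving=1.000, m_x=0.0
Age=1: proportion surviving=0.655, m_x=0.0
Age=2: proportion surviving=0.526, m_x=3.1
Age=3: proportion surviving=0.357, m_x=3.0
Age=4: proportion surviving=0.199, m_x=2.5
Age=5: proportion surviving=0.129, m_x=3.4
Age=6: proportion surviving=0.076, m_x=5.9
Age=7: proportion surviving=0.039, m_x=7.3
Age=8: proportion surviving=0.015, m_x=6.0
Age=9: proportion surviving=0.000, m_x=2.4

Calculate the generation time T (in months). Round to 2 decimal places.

3.60

lx·mx: 0, 0, 1.6306, 1.071, 0.4975, 0.4386, 0.4484, 0.2847, 0.09, 0 → R0 = 4.4608
x·lx·mx: 0, 0, 3.2612, 3.213, 1.99, 2.193, 2.6904, 1.9929, 0.72, 0 → Σ = 16.0605
T = 16.0605 / 4.4608 = 3.600363… → 3.60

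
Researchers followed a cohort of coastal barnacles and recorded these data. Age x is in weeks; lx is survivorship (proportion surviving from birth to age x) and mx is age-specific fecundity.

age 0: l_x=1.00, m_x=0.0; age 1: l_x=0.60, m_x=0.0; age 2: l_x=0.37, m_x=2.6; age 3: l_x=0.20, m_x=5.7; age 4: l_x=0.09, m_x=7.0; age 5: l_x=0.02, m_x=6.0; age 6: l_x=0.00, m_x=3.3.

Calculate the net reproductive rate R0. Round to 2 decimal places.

lx·mx by age: 0, 0, 0.962, 1.14, 0.63, 0.12, 0
R0 = Σ lx·mx = 2.852 → 2.85

2.85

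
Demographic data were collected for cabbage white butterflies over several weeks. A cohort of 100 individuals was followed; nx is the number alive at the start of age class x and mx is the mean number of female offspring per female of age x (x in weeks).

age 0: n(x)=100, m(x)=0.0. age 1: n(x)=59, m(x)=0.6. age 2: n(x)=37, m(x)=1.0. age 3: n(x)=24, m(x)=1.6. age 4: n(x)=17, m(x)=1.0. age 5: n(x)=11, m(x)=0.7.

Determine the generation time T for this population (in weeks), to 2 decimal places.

2.44

lx = nx/n0 = nx/100: 1, 0.59, 0.37, 0.24, 0.17, 0.11
lx·mx: 0, 0.354, 0.37, 0.384, 0.17, 0.077 → R0 = 1.355
x·lx·mx: 0, 0.354, 0.74, 1.152, 0.68, 0.385 → Σ = 3.311
T = 3.311 / 1.355 = 2.443542… → 2.44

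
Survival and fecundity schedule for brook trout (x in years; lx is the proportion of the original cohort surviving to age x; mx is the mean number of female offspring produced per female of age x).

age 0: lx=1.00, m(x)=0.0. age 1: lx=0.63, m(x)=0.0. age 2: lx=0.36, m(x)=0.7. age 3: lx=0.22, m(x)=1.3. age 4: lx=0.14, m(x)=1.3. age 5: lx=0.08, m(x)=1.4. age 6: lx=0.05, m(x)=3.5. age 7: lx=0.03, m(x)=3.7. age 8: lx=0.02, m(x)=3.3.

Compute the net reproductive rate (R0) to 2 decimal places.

1.18

lx·mx by age: 0, 0, 0.252, 0.286, 0.182, 0.112, 0.175, 0.111, 0.066
R0 = Σ lx·mx = 1.184 → 1.18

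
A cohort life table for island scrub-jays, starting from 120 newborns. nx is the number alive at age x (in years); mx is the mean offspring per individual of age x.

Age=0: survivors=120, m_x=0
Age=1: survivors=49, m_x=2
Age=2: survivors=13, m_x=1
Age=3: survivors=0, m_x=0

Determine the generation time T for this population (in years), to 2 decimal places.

1.12

lx = nx/n0 = nx/120: 1, 0.40833…, 0.10833…, 0
lx·mx: 0, 0.816667…, 0.108333…, 0 → R0 = 0.925…
x·lx·mx: 0, 0.816667…, 0.216667…, 0 → Σ = 1.033333…
T = 1.033333… / 0.925… = 1.117117… → 1.12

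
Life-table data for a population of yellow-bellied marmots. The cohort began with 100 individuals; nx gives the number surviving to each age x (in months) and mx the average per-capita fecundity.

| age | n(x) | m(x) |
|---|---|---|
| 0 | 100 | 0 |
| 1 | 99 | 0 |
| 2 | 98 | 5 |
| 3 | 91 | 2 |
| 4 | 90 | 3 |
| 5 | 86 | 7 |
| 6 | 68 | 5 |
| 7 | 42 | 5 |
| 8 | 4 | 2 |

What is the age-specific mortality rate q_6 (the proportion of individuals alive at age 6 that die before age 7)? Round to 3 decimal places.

lx = nx/n0 = nx/100: 1, 0.99, 0.98, 0.91, 0.9, 0.86, 0.68, 0.42, 0.04
q_6 = (l_6 − l_7) / l_6 = (0.68 − 0.42) / 0.68
     = 0.26 / 0.68 = 0.382353… → 0.382

0.382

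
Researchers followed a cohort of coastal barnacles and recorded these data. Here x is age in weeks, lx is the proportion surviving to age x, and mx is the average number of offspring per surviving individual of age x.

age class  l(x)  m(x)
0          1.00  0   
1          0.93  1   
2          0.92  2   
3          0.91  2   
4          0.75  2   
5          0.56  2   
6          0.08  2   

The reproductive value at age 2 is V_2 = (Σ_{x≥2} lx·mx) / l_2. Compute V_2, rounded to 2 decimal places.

lx·mx for x ≥ 2: 1.84, 1.82, 1.5, 1.12, 0.16 → sum = 6.44
V_2 = 6.44 / l_2 = 6.44 / 0.92 = 7 → 7.00

7.00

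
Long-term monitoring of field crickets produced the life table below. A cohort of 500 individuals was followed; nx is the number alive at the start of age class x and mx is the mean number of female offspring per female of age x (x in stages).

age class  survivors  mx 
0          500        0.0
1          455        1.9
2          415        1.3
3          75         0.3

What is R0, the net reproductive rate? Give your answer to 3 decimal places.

lx = nx/n0 = nx/500: 1, 0.91, 0.83, 0.15
lx·mx by age: 0, 1.729, 1.079, 0.045
R0 = Σ lx·mx = 2.853 → 2.853

2.853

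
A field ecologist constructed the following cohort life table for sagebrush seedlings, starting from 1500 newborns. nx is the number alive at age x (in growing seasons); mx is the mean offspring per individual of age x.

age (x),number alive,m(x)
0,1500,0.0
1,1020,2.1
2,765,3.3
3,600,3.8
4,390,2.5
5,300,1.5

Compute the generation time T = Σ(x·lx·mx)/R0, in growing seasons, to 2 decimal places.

2.41

lx = nx/n0 = nx/1500: 1, 0.68, 0.51, 0.4, 0.26, 0.2
lx·mx: 0, 1.428, 1.683, 1.52, 0.65, 0.3 → R0 = 5.581
x·lx·mx: 0, 1.428, 3.366, 4.56, 2.6, 1.5 → Σ = 13.454
T = 13.454 / 5.581 = 2.410679… → 2.41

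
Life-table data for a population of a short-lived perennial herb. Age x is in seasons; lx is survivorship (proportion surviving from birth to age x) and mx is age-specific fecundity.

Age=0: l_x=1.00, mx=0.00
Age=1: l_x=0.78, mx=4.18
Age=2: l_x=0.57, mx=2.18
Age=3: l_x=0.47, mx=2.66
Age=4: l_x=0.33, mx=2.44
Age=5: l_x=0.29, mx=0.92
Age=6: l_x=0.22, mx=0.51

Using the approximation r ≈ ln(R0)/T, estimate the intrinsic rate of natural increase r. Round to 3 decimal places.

0.913

R0 = Σ lx·mx = 0 + 3.2604 + 1.2426 + 1.2502 + 0.8052 + 0.2668 + 0.1122 = 6.9374
Σ x·lx·mx = 14.7242; T = 14.7242/6.9374 = 2.12244…
r ≈ ln(R0)/T = ln(6.9374)/2.12244… = 0.9126… → 0.913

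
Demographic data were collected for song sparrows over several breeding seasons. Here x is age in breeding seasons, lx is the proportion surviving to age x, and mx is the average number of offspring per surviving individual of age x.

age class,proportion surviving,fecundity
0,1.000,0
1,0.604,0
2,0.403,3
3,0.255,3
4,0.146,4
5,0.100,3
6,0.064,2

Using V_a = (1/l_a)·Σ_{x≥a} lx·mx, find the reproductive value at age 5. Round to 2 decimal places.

4.28

lx·mx for x ≥ 5: 0.3, 0.128 → sum = 0.428
V_5 = 0.428 / l_5 = 0.428 / 0.1 = 4.28 → 4.28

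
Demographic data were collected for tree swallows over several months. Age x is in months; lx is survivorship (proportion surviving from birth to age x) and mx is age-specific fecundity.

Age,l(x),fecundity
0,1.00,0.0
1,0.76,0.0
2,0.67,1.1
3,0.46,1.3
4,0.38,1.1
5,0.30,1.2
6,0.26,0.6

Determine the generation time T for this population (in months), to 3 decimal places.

3.383

lx·mx: 0, 0, 0.737, 0.598, 0.418, 0.36, 0.156 → R0 = 2.269
x·lx·mx: 0, 0, 1.474, 1.794, 1.672, 1.8, 0.936 → Σ = 7.676
T = 7.676 / 2.269 = 3.382988… → 3.383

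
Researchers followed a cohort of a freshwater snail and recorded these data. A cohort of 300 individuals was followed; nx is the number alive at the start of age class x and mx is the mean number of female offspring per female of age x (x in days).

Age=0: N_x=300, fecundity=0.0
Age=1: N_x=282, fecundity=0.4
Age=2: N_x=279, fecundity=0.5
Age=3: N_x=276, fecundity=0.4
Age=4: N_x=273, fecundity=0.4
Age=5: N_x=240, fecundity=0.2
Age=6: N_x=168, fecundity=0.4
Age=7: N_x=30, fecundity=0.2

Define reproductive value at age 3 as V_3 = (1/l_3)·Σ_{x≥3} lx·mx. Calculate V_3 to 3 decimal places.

lx = nx/n0 = nx/300: 1, 0.94, 0.93, 0.92, 0.91, 0.8, 0.56, 0.1
lx·mx for x ≥ 3: 0.368, 0.364, 0.16, 0.224, 0.02 → sum = 1.136
V_3 = 1.136 / l_3 = 1.136 / 0.92 = 1.234783… → 1.235

1.235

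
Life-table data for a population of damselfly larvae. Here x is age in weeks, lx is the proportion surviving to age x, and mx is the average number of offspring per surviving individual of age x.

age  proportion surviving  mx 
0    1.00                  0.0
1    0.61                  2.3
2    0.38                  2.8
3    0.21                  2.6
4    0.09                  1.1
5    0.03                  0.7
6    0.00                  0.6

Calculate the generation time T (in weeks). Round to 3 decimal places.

1.810

lx·mx: 0, 1.403, 1.064, 0.546, 0.099, 0.021, 0 → R0 = 3.133
x·lx·mx: 0, 1.403, 2.128, 1.638, 0.396, 0.105, 0 → Σ = 5.67
T = 5.67 / 3.133 = 1.809767… → 1.810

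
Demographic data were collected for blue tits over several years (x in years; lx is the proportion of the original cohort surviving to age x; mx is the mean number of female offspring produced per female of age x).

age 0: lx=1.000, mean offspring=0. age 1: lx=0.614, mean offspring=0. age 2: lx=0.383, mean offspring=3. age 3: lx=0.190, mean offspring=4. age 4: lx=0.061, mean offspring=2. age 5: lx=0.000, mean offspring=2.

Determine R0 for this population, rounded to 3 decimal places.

lx·mx by age: 0, 0, 1.149, 0.76, 0.122, 0
R0 = Σ lx·mx = 2.031 → 2.031

2.031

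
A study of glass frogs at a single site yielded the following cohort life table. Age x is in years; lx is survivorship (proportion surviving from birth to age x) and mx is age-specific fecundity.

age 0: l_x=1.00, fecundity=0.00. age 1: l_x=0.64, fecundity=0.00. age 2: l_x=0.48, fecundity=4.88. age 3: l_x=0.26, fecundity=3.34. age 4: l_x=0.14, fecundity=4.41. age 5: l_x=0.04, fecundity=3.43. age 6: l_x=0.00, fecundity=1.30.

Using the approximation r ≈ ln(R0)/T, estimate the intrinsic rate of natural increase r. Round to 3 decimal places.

R0 = Σ lx·mx = 0 + 0 + 2.3424 + 0.8684 + 0.6174 + 0.1372 + 0 = 3.9654
Σ x·lx·mx = 10.4456; T = 10.4456/3.9654 = 2.63419…
r ≈ ln(R0)/T = ln(3.9654)/2.63419… = 0.52297… → 0.523

0.523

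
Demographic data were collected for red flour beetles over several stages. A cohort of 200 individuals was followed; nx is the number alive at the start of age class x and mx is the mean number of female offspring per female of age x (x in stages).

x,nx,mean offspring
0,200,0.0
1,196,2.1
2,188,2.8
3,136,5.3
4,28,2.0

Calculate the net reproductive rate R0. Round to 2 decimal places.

lx = nx/n0 = nx/200: 1, 0.98, 0.94, 0.68, 0.14
lx·mx by age: 0, 2.058, 2.632, 3.604, 0.28
R0 = Σ lx·mx = 8.574 → 8.57

8.57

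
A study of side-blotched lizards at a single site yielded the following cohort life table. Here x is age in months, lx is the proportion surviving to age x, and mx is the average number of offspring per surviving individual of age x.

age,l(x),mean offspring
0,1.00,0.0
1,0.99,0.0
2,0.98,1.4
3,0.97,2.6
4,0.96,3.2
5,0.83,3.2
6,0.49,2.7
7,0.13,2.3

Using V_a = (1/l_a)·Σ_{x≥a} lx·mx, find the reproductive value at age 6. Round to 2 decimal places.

lx·mx for x ≥ 6: 1.323, 0.299 → sum = 1.622
V_6 = 1.622 / l_6 = 1.622 / 0.49 = 3.310204… → 3.31

3.31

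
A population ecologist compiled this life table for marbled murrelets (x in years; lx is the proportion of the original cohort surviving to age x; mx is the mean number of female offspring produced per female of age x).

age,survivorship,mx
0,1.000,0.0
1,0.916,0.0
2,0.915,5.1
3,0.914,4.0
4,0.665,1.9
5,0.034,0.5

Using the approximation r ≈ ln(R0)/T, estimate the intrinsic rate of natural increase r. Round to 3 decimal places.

R0 = Σ lx·mx = 0 + 0 + 4.6665 + 3.656 + 1.2635 + 0.017 = 9.603
Σ x·lx·mx = 25.44; T = 25.44/9.603 = 2.64917…
r ≈ ln(R0)/T = ln(9.603)/2.64917… = 0.85388… → 0.854

0.854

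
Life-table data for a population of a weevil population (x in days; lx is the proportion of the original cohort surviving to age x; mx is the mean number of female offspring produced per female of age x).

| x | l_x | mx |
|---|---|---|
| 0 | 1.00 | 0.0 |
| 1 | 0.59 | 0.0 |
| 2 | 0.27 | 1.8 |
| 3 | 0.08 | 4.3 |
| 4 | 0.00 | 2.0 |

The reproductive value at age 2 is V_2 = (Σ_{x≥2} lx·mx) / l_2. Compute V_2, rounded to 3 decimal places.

lx·mx for x ≥ 2: 0.486, 0.344, 0 → sum = 0.83
V_2 = 0.83 / l_2 = 0.83 / 0.27 = 3.074074… → 3.074

3.074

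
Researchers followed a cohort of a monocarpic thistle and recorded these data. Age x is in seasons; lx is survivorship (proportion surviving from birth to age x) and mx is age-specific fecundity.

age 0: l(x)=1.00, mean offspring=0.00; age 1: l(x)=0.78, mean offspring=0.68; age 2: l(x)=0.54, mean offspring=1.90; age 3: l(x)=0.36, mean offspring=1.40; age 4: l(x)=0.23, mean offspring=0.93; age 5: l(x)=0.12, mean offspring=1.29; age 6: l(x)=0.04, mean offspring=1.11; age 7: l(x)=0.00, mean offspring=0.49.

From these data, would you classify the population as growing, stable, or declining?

R0 = Σ lx·mx = 0 + 0.5304 + 1.026 + 0.504 + 0.2139 + 0.1548 + 0.0444 + 0 = 2.4735
R0 > 1, so the population is growing.

growing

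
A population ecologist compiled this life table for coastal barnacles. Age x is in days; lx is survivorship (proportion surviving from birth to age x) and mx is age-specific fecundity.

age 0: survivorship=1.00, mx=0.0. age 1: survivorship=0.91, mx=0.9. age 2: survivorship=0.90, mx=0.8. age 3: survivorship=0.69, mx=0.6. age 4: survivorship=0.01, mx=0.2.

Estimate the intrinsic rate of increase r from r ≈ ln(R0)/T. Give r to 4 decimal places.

R0 = Σ lx·mx = 0 + 0.819 + 0.72 + 0.414 + 0.002 = 1.955
Σ x·lx·mx = 3.509; T = 3.509/1.955 = 1.79488…
r ≈ ln(R0)/T = ln(1.955)/1.79488… = 0.3735… → 0.3735

0.3735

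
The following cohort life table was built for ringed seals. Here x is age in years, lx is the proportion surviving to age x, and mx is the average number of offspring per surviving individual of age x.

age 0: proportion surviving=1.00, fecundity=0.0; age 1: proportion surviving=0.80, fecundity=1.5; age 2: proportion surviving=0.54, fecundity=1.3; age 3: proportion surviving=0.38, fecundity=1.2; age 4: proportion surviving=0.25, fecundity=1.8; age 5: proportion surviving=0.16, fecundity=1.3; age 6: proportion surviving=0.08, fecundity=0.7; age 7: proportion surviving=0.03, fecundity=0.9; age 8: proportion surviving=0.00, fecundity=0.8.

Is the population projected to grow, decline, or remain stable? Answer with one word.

growing

R0 = Σ lx·mx = 0 + 1.2 + 0.702 + 0.456 + 0.45 + 0.208 + 0.056 + 0.027 + 0 = 3.099
R0 > 1, so the population is growing.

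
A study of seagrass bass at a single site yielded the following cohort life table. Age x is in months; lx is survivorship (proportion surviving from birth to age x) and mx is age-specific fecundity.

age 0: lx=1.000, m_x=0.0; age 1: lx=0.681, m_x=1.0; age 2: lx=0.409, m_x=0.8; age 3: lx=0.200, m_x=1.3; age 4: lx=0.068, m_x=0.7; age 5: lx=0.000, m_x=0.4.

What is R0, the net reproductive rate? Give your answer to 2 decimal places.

1.32

lx·mx by age: 0, 0.681, 0.3272, 0.26, 0.0476, 0
R0 = Σ lx·mx = 1.3158 → 1.32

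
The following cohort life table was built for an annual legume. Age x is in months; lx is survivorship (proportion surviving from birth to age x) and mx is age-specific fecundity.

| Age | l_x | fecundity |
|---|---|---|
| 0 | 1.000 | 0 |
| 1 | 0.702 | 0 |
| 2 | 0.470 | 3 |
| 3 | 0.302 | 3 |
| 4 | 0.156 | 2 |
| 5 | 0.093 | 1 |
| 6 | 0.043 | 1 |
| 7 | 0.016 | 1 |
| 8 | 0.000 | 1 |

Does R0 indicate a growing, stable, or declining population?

R0 = Σ lx·mx = 0 + 0 + 1.41 + 0.906 + 0.312 + 0.093 + 0.043 + 0.016 + 0 = 2.78
R0 > 1, so the population is growing.

growing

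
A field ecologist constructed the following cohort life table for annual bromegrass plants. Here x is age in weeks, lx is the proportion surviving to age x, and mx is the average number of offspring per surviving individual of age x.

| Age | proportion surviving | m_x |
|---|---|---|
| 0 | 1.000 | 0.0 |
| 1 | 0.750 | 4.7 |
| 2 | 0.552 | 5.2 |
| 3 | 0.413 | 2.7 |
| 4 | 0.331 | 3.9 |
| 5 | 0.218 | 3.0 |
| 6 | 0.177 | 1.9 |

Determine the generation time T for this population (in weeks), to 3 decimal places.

2.355

lx·mx: 0, 3.525, 2.8704, 1.1151, 1.2909, 0.654, 0.3363 → R0 = 9.7917
x·lx·mx: 0, 3.525, 5.7408, 3.3453, 5.1636, 3.27, 2.0178 → Σ = 23.0625
T = 23.0625 / 9.7917 = 2.355311… → 2.355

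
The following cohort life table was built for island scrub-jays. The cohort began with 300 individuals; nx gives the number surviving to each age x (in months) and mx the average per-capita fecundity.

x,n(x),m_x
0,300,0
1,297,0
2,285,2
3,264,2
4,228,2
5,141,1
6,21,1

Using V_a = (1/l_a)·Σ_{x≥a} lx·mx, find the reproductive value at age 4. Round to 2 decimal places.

2.71

lx = nx/n0 = nx/300: 1, 0.99, 0.95, 0.88, 0.76, 0.47, 0.07
lx·mx for x ≥ 4: 1.52, 0.47, 0.07 → sum = 2.06
V_4 = 2.06 / l_4 = 2.06 / 0.76 = 2.710526… → 2.71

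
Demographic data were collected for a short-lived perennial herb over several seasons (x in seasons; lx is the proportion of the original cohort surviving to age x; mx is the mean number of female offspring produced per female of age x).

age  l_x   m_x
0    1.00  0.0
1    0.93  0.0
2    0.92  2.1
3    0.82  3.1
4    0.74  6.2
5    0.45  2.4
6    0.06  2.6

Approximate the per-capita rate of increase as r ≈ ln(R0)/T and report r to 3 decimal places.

0.664

R0 = Σ lx·mx = 0 + 0 + 1.932 + 2.542 + 4.588 + 1.08 + 0.156 = 10.298
Σ x·lx·mx = 36.178; T = 36.178/10.298 = 3.51311…
r ≈ ln(R0)/T = ln(10.298)/3.51311… = 0.66379… → 0.664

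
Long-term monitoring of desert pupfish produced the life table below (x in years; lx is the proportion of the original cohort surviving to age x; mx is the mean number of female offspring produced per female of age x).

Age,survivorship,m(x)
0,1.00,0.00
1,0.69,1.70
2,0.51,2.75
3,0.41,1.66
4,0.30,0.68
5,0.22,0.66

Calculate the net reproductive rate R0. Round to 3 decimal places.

3.605

lx·mx by age: 0, 1.173, 1.4025, 0.6806, 0.204, 0.1452
R0 = Σ lx·mx = 3.6053 → 3.605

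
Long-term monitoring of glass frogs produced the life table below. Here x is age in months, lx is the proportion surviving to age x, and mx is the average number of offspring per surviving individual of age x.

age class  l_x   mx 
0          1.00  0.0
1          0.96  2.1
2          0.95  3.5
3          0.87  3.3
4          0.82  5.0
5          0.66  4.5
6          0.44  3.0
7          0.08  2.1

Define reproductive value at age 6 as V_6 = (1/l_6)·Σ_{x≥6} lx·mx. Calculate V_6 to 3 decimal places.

lx·mx for x ≥ 6: 1.32, 0.168 → sum = 1.488
V_6 = 1.488 / l_6 = 1.488 / 0.44 = 3.381818… → 3.382

3.382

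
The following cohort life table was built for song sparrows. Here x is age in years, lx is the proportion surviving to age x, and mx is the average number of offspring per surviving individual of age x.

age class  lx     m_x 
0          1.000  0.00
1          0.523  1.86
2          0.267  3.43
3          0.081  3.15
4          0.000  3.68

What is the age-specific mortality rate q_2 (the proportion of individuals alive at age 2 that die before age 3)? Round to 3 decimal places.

0.697

q_2 = (l_2 − l_3) / l_2 = (0.267 − 0.081) / 0.267
     = 0.186 / 0.267 = 0.696629… → 0.697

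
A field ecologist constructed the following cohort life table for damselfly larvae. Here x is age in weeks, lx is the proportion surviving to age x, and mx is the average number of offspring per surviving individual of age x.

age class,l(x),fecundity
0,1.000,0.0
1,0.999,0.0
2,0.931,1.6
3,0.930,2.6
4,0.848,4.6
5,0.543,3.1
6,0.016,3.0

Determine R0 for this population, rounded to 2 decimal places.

9.54

lx·mx by age: 0, 0, 1.4896, 2.418, 3.9008, 1.6833, 0.048
R0 = Σ lx·mx = 9.5397 → 9.54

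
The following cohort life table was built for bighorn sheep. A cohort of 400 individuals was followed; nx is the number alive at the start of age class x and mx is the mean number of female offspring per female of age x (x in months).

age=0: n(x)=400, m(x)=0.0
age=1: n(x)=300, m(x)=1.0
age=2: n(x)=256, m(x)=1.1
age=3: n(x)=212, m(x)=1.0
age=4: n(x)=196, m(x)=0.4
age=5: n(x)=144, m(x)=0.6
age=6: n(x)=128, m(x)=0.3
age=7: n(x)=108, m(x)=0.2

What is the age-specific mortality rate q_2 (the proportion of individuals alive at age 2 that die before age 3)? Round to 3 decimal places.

0.172

lx = nx/n0 = nx/400: 1, 0.75, 0.64, 0.53, 0.49, 0.36, 0.32, 0.27
q_2 = (l_2 − l_3) / l_2 = (0.64 − 0.53) / 0.64
     = 0.11 / 0.64 = 0.171875 → 0.172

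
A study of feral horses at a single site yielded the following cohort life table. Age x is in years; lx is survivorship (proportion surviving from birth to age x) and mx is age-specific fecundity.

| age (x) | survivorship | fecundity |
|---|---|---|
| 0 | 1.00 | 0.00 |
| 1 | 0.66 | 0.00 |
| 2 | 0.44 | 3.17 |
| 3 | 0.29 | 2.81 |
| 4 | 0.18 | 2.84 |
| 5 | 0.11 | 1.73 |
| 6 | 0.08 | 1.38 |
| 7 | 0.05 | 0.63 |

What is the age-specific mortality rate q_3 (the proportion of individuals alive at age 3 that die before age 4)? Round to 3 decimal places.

0.379

q_3 = (l_3 − l_4) / l_3 = (0.29 − 0.18) / 0.29
     = 0.11 / 0.29 = 0.37931… → 0.379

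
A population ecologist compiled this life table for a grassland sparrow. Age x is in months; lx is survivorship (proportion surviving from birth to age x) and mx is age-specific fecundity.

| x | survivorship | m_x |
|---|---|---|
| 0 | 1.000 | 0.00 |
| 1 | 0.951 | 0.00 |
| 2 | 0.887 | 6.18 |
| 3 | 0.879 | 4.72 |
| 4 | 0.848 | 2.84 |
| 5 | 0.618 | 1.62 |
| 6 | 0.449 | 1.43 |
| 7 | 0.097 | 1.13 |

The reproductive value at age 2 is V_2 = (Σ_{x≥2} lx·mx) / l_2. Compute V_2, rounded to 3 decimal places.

15.549

lx·mx for x ≥ 2: 5.48166, 4.14888, 2.40832, 1.00116, 0.64207, 0.10961 → sum = 13.7917
V_2 = 13.7917 / l_2 = 13.7917 / 0.887 = 15.548703… → 15.549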